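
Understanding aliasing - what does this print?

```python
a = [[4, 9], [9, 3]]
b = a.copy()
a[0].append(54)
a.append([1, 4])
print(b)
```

Key concept: shallow copy with nested lists.
Step by step:
`a = [[4, 9], [9, 3]]` → a = [[4, 9], [9, 3]]
`b = a.copy()` → b = [[4, 9], [9, 3]]
`a[0].append(54)` → a = [[4, 9, 54], [9, 3]]; b = [[4, 9, 54], [9, 3]]
`a.append([1, 4])` → a = [[4, 9, 54], [9, 3], [1, 4]]
`print(b)` → prints [[4, 9, 54], [9, 3]]

Answer: [[4, 9, 54], [9, 3]]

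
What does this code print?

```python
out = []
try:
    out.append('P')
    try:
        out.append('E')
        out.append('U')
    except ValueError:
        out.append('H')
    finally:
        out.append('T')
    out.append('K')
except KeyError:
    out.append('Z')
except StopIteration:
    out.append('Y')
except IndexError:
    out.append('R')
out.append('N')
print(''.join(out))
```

Execution trace: 'P' (try body) → 'E' (inner try body) → 'U' (inner try body, no exception) → 'T' (inner finally) → 'K' (try body, no exception) → 'N' (after the try/except). Output: PEUTKN

Answer: PEUTKN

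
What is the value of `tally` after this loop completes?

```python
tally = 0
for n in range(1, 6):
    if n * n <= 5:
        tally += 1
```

Count numbers where n² ≤ 5
`tally` takes the values: 0 → 1 → 2

Answer: 2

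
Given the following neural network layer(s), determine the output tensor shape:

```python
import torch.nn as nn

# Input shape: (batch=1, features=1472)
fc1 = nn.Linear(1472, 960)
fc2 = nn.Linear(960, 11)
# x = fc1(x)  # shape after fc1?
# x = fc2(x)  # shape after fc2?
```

Input: (1, 1472) -> after fc1: (1, 960) -> Output: (1, 11)

Answer: (1, 11)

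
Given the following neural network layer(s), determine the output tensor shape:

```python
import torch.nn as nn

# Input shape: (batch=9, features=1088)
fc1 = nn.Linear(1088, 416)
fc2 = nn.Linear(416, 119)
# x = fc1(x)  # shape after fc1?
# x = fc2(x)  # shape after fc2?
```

Input: (9, 1088) -> after fc1: (9, 416) -> Output: (9, 119)

Answer: (9, 119)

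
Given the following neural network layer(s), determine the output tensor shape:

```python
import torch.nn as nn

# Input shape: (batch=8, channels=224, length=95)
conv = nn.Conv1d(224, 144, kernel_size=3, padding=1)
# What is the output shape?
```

Input: (8, 224, 95) -> Output: (8, 144, 95)

Answer: (8, 144, 95)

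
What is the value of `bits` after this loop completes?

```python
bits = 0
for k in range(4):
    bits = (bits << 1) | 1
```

Build 4 consecutive 1-bits: 0b1111
`bits` takes the values: 0 → 1 → 3 → 7 → 15

Answer: 15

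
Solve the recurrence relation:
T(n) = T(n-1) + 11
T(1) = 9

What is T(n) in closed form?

Unrolling: T(n) = T(1) + 11·(n-1) = 9 + 11(n-1) = 11n - 2.

Answer: T(n) = 11n - 2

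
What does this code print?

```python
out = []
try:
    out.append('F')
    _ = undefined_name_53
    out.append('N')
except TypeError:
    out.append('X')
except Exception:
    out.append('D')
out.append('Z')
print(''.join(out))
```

Execution trace: 'F' (try body) → 'D' (except Exception) → 'Z' (after the try/except). Output: FDZ

Answer: FDZ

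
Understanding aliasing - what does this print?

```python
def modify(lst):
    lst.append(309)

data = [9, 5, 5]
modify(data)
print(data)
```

Key concept: function modifies passed list.
Step by step:
`data = [9, 5, 5]` → data = [9, 5, 5]
`modify(data)` → data = [9, 5, 5, 309]
`print(data)` → prints [9, 5, 5, 309]

Answer: [9, 5, 5, 309]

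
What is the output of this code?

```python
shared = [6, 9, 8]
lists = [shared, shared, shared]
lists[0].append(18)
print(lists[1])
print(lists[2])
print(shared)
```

Key concept: list of same reference.
Step by step:
`shared = [6, 9, 8]` → shared = [6, 9, 8]
`lists = [shared, shared, shared]` → lists = [[6, 9, 8], [6, 9, 8], [6, 9, 8]]
`lists[0].append(18)` → shared = [6, 9, 8, 18]; lists = [[6, 9, 8, 18], [6, 9, 8, 18], [6, 9, 8, 18]]
`print(lists[1])` → prints [6, 9, 8, 18]
`print(lists[2])` → prints [6, 9, 8, 18]
`print(shared)` → prints [6, 9, 8, 18]

Answer:
[6, 9, 8, 18]
[6, 9, 8, 18]
[6, 9, 8, 18]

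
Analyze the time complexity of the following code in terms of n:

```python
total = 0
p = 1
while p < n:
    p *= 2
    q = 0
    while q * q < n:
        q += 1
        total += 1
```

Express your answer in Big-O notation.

Each loop level contributes: log n × √n. Multiplying the contributions gives O(√n log n).

Answer: O(√n log n)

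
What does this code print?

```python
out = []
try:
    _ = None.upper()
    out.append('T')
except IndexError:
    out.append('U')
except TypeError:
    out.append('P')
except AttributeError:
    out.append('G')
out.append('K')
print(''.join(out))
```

Execution trace: 'G' (except AttributeError) → 'K' (after the try/except). Output: GK

Answer: GK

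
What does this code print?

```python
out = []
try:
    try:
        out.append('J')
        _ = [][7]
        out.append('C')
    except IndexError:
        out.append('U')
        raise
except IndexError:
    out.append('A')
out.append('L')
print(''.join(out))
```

Execution trace: 'J' (inner try body) → 'U' (inner except IndexError) → 'A' (outer except IndexError) → 'L' (after the try/except). Output: JUAL

Answer: JUAL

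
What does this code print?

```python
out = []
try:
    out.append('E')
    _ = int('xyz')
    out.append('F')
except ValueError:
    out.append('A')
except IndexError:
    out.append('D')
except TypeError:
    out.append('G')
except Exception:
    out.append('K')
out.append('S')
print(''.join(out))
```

Execution trace: 'E' (try body) → 'A' (except ValueError) → 'S' (after the try/except). Output: EAS

Answer: EAS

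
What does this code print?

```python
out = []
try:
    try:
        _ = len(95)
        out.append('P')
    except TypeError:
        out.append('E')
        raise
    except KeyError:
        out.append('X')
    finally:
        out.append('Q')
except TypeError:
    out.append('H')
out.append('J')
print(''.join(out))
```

Execution trace: 'E' (inner except TypeError) → 'Q' (inner finally) → 'H' (outer except TypeError) → 'J' (after the try/except). Output: EQHJ

Answer: EQHJ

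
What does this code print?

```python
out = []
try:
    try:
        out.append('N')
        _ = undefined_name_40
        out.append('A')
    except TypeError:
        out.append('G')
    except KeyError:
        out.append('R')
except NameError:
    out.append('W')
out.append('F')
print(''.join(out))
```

Execution trace: 'N' (try body) → 'W' (outer except NameError) → 'F' (after the try/except). Output: NWF

Answer: NWF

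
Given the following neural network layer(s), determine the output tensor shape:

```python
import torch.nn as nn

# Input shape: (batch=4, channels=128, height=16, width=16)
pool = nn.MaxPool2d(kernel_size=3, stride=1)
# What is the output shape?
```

Input: (4, 128, 16, 16) -> Output: (4, 128, 14, 14)

Answer: (4, 128, 14, 14)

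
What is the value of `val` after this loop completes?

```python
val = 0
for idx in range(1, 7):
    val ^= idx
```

XOR of 1 to 6
`val` takes the values: 0 → 1 → 3 → 0 → 4 → 1 → 7

Answer: 7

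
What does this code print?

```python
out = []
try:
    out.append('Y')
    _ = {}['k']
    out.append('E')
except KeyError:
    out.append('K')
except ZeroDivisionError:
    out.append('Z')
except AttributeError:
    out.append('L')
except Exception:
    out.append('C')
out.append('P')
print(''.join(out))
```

Execution trace: 'Y' (try body) → 'K' (except KeyError) → 'P' (after the try/except). Output: YKP

Answer: YKP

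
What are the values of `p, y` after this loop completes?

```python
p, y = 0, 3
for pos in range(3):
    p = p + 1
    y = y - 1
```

p goes 0→3, y goes 3→0
`p, y` takes the values: (0, 3) → (1, 3) → (1, 2) → (2, 2) → (2, 1) → (3, 1) → (3, 0)

Answer: 3, 0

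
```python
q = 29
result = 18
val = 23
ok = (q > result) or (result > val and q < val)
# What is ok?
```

Trace:
`q = 29` → q = 29
`result = 18` → result = 18
`val = 23` → val = 23
`ok = (q > result) or (result > val and q < val)` → ok = True
So ok = True

Answer: True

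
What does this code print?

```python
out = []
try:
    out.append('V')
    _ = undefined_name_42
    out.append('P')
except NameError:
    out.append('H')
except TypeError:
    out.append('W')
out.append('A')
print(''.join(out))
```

Execution trace: 'V' (try body) → 'H' (except NameError) → 'A' (after the try/except). Output: VHA

Answer: VHA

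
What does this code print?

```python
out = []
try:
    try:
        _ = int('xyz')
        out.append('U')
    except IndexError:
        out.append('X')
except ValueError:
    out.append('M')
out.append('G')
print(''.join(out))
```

Execution trace: 'M' (outer except ValueError) → 'G' (after the try/except). Output: MG

Answer: MG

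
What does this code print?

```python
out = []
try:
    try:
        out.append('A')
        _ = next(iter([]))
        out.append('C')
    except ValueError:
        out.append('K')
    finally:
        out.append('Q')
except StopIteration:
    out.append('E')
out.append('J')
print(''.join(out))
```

Execution trace: 'A' (try body) → 'Q' (finally) → 'E' (outer except StopIteration) → 'J' (after the try/except). Output: AQEJ

Answer: AQEJ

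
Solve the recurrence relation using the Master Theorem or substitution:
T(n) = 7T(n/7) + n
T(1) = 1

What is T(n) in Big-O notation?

By Master Theorem: a=7, b=7, f(n)=n. Since log_7(7) = 1 and f(n) = Θ(n^1), Case 2 applies. T(n) = O(n log n).

Answer: O(n log n)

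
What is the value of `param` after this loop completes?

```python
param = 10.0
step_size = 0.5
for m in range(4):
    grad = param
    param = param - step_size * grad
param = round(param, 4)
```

Gradient descent: w = 10.0 * (1 - 0.5)^4
`param` takes the values: 10.0 → 5.0 → 2.5 → 1.25 → 0.625

Answer: 0.625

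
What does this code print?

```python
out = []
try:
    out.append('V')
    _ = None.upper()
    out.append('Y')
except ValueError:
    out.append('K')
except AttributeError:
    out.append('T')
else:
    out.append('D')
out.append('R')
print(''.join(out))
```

Execution trace: 'V' (try body) → 'T' (except AttributeError) → 'R' (after the try/except). Output: VTR

Answer: VTR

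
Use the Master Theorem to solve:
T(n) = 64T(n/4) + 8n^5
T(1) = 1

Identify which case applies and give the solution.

a=64, b=4, f(n)=8n^5. log_4(64) = 3. Since c=5 > 3 and the regularity condition holds (64(n/4)^5 = (64/4^5)n^5 with 64/4^5 < 1), Case 3 applies: T(n) = Θ(f(n)) = O(n^5).

Answer: O(n^5) - Case 3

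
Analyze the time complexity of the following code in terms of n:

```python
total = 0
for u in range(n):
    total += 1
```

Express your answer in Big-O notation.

Each loop level contributes: n. Multiplying the contributions gives O(n).

Answer: O(n)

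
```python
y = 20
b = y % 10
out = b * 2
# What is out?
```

Trace:
`y = 20` → y = 20
`b = y % 10` → b = 0
`out = b * 2` → out = 0
So out = 0

Answer: 0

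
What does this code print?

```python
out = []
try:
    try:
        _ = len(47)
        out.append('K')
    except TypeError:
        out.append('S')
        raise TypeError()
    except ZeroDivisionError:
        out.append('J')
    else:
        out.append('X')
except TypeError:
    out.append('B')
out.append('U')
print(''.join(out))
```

Execution trace: 'S' (except TypeError) → 'B' (outer except TypeError) → 'U' (after the try/except). Output: SBU

Answer: SBU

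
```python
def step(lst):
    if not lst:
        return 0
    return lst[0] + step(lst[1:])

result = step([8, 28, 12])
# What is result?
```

8 + 28 + 12 + 0 = 48

Answer: 48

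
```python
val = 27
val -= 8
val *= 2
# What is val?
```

Trace:
`val = 27` → val = 27
`val -= 8` → val = 19
`val *= 2` → val = 38
So val = 38

Answer: 38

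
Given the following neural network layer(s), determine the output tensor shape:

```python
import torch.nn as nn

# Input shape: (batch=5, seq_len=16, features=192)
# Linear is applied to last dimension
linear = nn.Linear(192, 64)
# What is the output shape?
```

Input: (5, 16, 192) -> Output: (5, 16, 64)

Answer: (5, 16, 64)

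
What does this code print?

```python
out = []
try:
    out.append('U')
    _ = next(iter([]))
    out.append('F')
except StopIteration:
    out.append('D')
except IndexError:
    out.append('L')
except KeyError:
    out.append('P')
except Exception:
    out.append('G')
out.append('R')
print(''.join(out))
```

Execution trace: 'U' (try body) → 'D' (except StopIteration) → 'R' (after the try/except). Output: UDR

Answer: UDR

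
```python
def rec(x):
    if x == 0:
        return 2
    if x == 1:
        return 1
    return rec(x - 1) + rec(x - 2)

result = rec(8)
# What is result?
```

Build up from base cases: rec(0)=2, rec(1)=1, rec(2)=3, rec(3)=4, rec(4)=7, rec(5)=11, rec(6)=18, ..., rec(8)=47

Answer: 47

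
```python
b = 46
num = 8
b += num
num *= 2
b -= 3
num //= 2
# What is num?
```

Trace:
`b = 46` → b = 46
`num = 8` → num = 8
`b += num` → b = 54
`num *= 2` → num = 16
`b -= 3` → b = 51
`num //= 2` → num = 8
So num = 8

Answer: 8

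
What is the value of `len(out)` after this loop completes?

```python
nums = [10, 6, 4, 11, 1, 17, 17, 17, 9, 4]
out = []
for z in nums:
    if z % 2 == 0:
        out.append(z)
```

Count even numbers in [10, 6, 4, 11, 1, 17, 17, 17, 9, 4]
`out` takes the values: [] → [10] → [10, 6] → [10, 6, 4] → [10, 6, 4, 4]
So `len(out)` = 4

Answer: 4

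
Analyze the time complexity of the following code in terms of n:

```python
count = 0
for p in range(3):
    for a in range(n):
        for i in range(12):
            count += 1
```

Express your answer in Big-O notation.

Each loop level contributes: 1 × n × 1. Multiplying the contributions gives O(n).

Answer: O(n)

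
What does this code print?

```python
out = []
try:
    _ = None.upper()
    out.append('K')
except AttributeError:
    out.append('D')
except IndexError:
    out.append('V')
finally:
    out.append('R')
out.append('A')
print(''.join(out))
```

Execution trace: 'D' (except AttributeError) → 'R' (finally) → 'A' (after the try/except). Output: DRA

Answer: DRA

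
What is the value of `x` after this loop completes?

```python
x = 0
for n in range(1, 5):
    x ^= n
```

XOR of 1 to 4
`x` takes the values: 0 → 1 → 3 → 0 → 4

Answer: 4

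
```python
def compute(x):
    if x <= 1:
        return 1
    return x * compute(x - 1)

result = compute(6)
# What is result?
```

compute(6) = 6 * 5 * 4 * 3 * 2 * 1 = 720

Answer: 720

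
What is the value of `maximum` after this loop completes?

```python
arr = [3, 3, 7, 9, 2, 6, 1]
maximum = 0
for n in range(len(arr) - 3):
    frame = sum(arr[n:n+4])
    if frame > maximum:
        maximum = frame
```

Max sum of 4-element window in [3, 3, 7, 9, 2, 6, 1]
`maximum` takes the values: 0 → 22 → 24

Answer: 24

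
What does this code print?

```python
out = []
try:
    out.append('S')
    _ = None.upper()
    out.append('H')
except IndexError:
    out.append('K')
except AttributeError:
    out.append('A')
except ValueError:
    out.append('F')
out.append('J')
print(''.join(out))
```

Execution trace: 'S' (try body) → 'A' (except AttributeError) → 'J' (after the try/except). Output: SAJ

Answer: SAJ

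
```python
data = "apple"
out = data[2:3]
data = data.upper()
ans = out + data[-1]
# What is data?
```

Trace:
`data = "apple"` → data = 'apple'
`out = data[2:3]` → out = 'p'
`data = data.upper()` → data = 'APPLE'
`ans = out + data[-1]` → ans = 'pE'
So data = 'APPLE'

Answer: 'APPLE'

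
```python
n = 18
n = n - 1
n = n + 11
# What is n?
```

Trace:
`n = 18` → n = 18
`n = n - 1` → n = 17
`n = n + 11` → n = 28
So n = 28

Answer: 28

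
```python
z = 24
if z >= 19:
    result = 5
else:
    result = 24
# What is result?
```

Trace:
`z = 24` → z = 24
`if z >= 19: ...` → z >= 19 is True → result = 5
So result = 5

Answer: 5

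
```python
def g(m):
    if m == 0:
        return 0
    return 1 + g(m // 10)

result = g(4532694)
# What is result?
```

Count of digits of 4532694: 7

Answer: 7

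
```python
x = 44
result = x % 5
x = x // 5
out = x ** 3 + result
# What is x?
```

Trace:
`x = 44` → x = 44
`result = x % 5` → result = 4
`x = x // 5` → x = 8
`out = x ** 3 + result` → out = 516
So x = 8

Answer: 8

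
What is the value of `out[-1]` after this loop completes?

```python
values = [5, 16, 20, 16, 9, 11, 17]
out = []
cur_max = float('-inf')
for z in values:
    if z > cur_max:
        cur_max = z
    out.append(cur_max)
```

Running max ends at 20
`out` takes the values: [] → [5] → [5, 16] → [5, 16, 20] → [5, 16, 20, 20] → [5, 16, 20, 20, 20] → [5, 16, 20, 20, 20, 20] → [5, 16, 20, 20, 20, 20, 20]
So `out[-1]` = 20

Answer: 20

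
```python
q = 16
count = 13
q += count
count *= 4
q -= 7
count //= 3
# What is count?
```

Trace:
`q = 16` → q = 16
`count = 13` → count = 13
`q += count` → q = 29
`count *= 4` → count = 52
`q -= 7` → q = 22
`count //= 3` → count = 17
So count = 17

Answer: 17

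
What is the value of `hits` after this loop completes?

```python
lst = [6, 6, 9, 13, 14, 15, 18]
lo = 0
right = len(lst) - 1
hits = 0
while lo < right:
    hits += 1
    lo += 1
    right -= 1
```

Iterations until pointers meet (list length 7)
`hits` takes the values: 0 → 1 → 2 → 3

Answer: 3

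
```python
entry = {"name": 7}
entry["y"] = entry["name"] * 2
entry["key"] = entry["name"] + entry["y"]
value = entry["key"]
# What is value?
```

Trace:
`entry = {"name": 7}` → entry = {'name': 7}
`entry["y"] = entry["name"] * 2` → entry = {'name': 7, 'y': 14}
`entry["key"] = entry["name"] + entry["y"]` → entry = {'name': 7, 'y': 14, 'key': 21}
`value = entry["key"]` → value = 21
So value = 21

Answer: 21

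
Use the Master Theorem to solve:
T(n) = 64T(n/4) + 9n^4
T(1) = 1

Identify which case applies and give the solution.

a=64, b=4, f(n)=9n^4. log_4(64) = 3. Since c=4 > 3 and the regularity condition holds (64(n/4)^4 = (64/4^4)n^4 with 64/4^4 < 1), Case 3 applies: T(n) = Θ(f(n)) = O(n^4).

Answer: O(n^4) - Case 3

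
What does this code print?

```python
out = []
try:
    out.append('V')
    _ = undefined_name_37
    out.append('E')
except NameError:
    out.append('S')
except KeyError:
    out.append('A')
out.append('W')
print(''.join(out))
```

Execution trace: 'V' (try body) → 'S' (except NameError) → 'W' (after the try/except). Output: VSW

Answer: VSW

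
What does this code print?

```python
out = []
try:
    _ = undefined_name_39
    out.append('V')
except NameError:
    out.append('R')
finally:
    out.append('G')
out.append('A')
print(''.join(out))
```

Execution trace: 'R' (except NameError) → 'G' (finally) → 'A' (after the try/except). Output: RGA

Answer: RGA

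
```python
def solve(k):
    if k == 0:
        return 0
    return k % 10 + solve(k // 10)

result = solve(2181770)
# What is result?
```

Sum of digits of 2181770: 0 + 7 + 7 + 1 + 8 + 1 + 2 = 26

Answer: 26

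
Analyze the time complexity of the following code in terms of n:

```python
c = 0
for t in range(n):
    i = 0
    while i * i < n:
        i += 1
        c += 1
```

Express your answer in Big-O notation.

Each loop level contributes: n × √n. Multiplying the contributions gives O(n√n).

Answer: O(n√n)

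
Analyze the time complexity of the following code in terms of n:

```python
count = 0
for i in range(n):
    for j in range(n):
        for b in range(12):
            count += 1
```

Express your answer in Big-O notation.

Each loop level contributes: n × n × 1. Multiplying the contributions gives O(n^2).

Answer: O(n^2)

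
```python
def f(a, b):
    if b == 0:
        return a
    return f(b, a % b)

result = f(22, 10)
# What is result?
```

f(22, 10) -> f(10, 2) -> f(2, 0) -> 2

Answer: 2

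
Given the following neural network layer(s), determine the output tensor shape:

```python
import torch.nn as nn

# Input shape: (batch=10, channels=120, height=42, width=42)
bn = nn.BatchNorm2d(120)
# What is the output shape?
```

Input: (10, 120, 42, 42) -> Output: (10, 120, 42, 42)

Answer: (10, 120, 42, 42)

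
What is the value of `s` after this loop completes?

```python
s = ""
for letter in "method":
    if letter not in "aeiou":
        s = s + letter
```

Remove vowels from 'method'
`s` takes the values: "" → "m" → "mt" → "mth" → "mthd"

Answer: "mthd"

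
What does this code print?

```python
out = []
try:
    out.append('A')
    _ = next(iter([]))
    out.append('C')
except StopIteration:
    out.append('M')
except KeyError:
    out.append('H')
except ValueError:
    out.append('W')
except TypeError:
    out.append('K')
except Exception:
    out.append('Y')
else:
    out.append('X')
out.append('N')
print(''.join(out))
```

Execution trace: 'A' (try body) → 'M' (except StopIteration) → 'N' (after the try/except). Output: AMN

Answer: AMN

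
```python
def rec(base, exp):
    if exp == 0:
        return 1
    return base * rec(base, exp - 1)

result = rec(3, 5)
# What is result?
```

rec(3, 5) = 3 * 3 * 3 * 3 * 3 = 243

Answer: 243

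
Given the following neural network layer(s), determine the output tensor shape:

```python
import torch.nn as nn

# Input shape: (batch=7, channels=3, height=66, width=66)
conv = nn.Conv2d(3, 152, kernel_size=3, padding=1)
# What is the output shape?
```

Input: (7, 3, 66, 66) -> Output: (7, 152, 66, 66)

Answer: (7, 152, 66, 66)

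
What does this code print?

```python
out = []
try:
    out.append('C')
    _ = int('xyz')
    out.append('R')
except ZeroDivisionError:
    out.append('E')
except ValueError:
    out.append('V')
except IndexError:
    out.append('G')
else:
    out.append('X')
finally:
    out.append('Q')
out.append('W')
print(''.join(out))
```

Execution trace: 'C' (try body) → 'V' (except ValueError) → 'Q' (finally) → 'W' (after the try/except). Output: CVQW

Answer: CVQW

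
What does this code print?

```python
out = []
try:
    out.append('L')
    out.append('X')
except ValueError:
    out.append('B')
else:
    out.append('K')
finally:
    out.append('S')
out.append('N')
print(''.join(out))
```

Execution trace: 'L' (try body) → 'X' (try body, no exception) → 'K' (else) → 'S' (finally) → 'N' (after the try/except). Output: LXKSN

Answer: LXKSN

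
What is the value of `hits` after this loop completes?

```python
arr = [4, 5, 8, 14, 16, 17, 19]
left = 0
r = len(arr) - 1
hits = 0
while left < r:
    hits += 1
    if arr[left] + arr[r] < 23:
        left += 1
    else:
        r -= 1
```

Steps to find pair summing to 23
`hits` takes the values: 0 → 1 → 2 → 3 → 4 → 5 → 6

Answer: 6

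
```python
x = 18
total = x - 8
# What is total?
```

Trace:
`x = 18` → x = 18
`total = x - 8` → total = 10
So total = 10

Answer: 10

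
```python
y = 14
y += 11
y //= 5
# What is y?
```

Trace:
`y = 14` → y = 14
`y += 11` → y = 25
`y //= 5` → y = 5
So y = 5

Answer: 5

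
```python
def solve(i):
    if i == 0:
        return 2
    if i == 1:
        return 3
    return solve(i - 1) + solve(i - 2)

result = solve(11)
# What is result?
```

Build up from base cases: solve(0)=2, solve(1)=3, solve(2)=5, solve(3)=8, solve(4)=13, solve(5)=21, solve(6)=34, ..., solve(11)=377

Answer: 377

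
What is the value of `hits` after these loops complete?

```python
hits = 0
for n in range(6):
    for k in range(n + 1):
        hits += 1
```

Triangle: 1 + 2 + ... + 6
`hits` takes the values: 0 → 1 → 2 → 3 → 4 → 5 → 6 → 7 → 8 → 9 → 10 → 11 → 12 → 13 → 14 → 15 → 16 → 17 → 18 → 19 → 20 → 21

Answer: 21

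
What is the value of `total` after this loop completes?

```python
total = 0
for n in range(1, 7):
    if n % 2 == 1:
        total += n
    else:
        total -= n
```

Add odd, subtract even
`total` takes the values: 0 → 1 → -1 → 2 → -2 → 3 → -3

Answer: -3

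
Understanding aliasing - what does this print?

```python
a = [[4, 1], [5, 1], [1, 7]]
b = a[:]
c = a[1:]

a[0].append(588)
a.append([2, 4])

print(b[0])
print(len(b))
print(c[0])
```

Key concept: slice with nested mutation.
Step by step:
`a = [[4, 1], [5, 1], [1, 7]]` → a = [[4, 1], [5, 1], [1, 7]]
`b = a[:]` → b = [[4, 1], [5, 1], [1, 7]]
`c = a[1:]` → c = [[5, 1], [1, 7]]
`a[0].append(588)` → a = [[4, 1, 588], [5, 1], [1, 7]]; b = [[4, 1, 588], [5, 1], [1, 7]]
`a.append([2, 4])` → a = [[4, 1, 588], [5, 1], [1, 7], [2, 4]]
`print(b[0])` → prints [4, 1, 588]
`print(len(b))` → prints 3
`print(c[0])` → prints [5, 1]

Answer:
[4, 1, 588]
3
[5, 1]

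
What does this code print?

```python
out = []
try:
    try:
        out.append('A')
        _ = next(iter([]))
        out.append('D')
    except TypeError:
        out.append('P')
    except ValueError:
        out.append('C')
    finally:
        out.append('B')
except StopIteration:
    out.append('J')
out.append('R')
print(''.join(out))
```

Execution trace: 'A' (try body) → 'B' (finally) → 'J' (outer except StopIteration) → 'R' (after the try/except). Output: ABJR

Answer: ABJR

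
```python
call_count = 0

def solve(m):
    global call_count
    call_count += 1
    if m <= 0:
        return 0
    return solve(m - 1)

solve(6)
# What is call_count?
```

Linear recursion stepping by 1: 7 calls from m=6 down to ≤0.

Answer: 7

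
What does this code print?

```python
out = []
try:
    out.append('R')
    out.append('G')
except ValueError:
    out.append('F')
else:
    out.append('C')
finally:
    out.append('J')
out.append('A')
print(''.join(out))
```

Execution trace: 'R' (try body) → 'G' (try body, no exception) → 'C' (else) → 'J' (finally) → 'A' (after the try/except). Output: RGCJA

Answer: RGCJA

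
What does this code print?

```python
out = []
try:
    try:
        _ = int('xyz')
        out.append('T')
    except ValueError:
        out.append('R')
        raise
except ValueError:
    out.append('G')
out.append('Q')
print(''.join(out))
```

Execution trace: 'R' (inner except ValueError) → 'G' (outer except ValueError) → 'Q' (after the try/except). Output: RGQ

Answer: RGQ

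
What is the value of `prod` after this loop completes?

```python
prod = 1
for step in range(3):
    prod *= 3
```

3^3 = 27
`prod` takes the values: 1 → 3 → 9 → 27

Answer: 27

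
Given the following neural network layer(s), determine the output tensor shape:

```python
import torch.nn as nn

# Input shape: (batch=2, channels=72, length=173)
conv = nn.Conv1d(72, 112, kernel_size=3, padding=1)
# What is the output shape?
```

Input: (2, 72, 173) -> Output: (2, 112, 173)

Answer: (2, 112, 173)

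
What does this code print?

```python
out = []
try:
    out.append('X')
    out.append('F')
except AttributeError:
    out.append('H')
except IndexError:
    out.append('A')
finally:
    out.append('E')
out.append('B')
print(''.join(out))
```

Execution trace: 'X' (try body) → 'F' (try body, no exception) → 'E' (finally) → 'B' (after the try/except). Output: XFEB

Answer: XFEB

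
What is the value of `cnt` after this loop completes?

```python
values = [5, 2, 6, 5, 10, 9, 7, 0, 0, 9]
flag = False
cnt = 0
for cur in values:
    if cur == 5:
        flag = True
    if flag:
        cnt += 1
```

Count elements after first 5 in [5, 2, 6, 5, 10, 9, 7, 0, 0, 9]
`cnt` takes the values: 0 → 1 → 2 → 3 → 4 → 5 → 6 → 7 → 8 → 9 → 10

Answer: 10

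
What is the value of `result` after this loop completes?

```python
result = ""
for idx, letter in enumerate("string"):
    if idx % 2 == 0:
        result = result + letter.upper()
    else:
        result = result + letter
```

Uppercase even positions in 'string'
`result` takes the values: "" → "S" → "St" → "StR" → "StRi" → "StRiN" → "StRiNg"

Answer: "StRiNg"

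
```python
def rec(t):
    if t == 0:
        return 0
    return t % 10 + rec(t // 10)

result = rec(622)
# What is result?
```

Sum of digits of 622: 2 + 2 + 6 = 10

Answer: 10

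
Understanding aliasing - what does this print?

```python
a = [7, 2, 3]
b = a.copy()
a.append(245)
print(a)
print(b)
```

Key concept: list.copy() creates independent copy.
Step by step:
`a = [7, 2, 3]` → a = [7, 2, 3]
`b = a.copy()` → b = [7, 2, 3]
`a.append(245)` → a = [7, 2, 3, 245]
`print(a)` → prints [7, 2, 3, 245]
`print(b)` → prints [7, 2, 3]

Answer:
[7, 2, 3, 245]
[7, 2, 3]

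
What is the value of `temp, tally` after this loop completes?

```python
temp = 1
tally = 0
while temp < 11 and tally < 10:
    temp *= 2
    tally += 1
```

Double until >= 11 or 10 iterations
`temp, tally` takes the values: (1, 0) → (2, 0) → (2, 1) → (4, 1) → (4, 2) → (8, 2) → (8, 3) → (16, 3) → (16, 4)

Answer: 16, 4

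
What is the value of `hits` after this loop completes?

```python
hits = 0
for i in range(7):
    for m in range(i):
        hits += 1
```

Triangle number: 0+1+2+...+6
`hits` takes the values: 0 → 1 → 2 → 3 → 4 → 5 → 6 → 7 → 8 → 9 → 10 → 11 → 12 → 13 → 14 → 15 → 16 → 17 → 18 → 19 → 20 → 21

Answer: 21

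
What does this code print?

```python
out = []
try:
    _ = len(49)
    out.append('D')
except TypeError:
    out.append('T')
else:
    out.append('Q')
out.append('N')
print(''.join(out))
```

Execution trace: 'T' (except TypeError) → 'N' (after the try/except). Output: TN

Answer: TN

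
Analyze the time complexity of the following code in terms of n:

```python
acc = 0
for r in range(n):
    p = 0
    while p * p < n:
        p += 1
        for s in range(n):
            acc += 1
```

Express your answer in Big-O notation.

Each loop level contributes: n × √n × n. Multiplying the contributions gives O(n^2√n).

Answer: O(n^2√n)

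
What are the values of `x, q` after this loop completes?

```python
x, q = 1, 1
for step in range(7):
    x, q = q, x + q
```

Fibonacci: after 7 iterations
`x, q` takes the values: (1, 1) → (1, 2) → (2, 3) → (3, 5) → (5, 8) → (8, 13) → (13, 21) → (21, 34)

Answer: 21, 34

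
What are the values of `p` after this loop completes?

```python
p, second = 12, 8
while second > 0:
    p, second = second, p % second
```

GCD of 12 and 8
`p` takes the values: 12 → 8 → 4

Answer: 4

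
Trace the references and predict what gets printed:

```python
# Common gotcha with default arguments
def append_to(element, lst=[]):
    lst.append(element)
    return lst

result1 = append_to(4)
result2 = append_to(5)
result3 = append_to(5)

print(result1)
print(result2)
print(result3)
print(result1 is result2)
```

Key concept: mutable default argument gotcha.
Step by step:
`result1 = append_to(4)` → result1 = [4]
`result2 = append_to(5)` → result1 = [4, 5] (same object as result2); result2 = [4, 5] (same object as result1)
`result3 = append_to(5)` → result1 = [4, 5, 5] (same object as result2, result3); result2 = [4, 5, 5] (same object as result1, result3); result3 = [4, 5, 5] (same object as result1, result2)
`print(result1)` → prints [4, 5, 5]
`print(result2)` → prints [4, 5, 5]
`print(result3)` → prints [4, 5, 5]
`print(result1 is result2)` → prints True

Answer:
[4, 5, 5]
[4, 5, 5]
[4, 5, 5]
True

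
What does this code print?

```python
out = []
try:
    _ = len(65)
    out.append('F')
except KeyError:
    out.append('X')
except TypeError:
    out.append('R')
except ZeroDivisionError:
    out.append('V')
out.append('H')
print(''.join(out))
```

Execution trace: 'R' (except TypeError) → 'H' (after the try/except). Output: RH

Answer: RH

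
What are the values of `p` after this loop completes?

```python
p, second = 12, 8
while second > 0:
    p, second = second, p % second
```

GCD of 12 and 8
`p` takes the values: 12 → 8 → 4

Answer: 4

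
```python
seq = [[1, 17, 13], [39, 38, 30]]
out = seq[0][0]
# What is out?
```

Trace:
`seq = [[1, 17, 13], [39, 38, 30]]` → seq = [[1, 17, 13], [39, 38, 30]]
`out = seq[0][0]` → out = 1
So out = 1

Answer: 1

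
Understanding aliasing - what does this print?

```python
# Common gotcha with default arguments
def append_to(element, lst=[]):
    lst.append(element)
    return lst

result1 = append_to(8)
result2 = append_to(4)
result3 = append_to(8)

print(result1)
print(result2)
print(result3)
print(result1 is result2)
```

Key concept: mutable default argument gotcha.
Step by step:
`result1 = append_to(8)` → result1 = [8]
`result2 = append_to(4)` → result1 = [8, 4] (same object as result2); result2 = [8, 4] (same object as result1)
`result3 = append_to(8)` → result1 = [8, 4, 8] (same object as result2, result3); result2 = [8, 4, 8] (same object as result1, result3); result3 = [8, 4, 8] (same object as result1, result2)
`print(result1)` → prints [8, 4, 8]
`print(result2)` → prints [8, 4, 8]
`print(result3)` → prints [8, 4, 8]
`print(result1 is result2)` → prints True

Answer:
[8, 4, 8]
[8, 4, 8]
[8, 4, 8]
True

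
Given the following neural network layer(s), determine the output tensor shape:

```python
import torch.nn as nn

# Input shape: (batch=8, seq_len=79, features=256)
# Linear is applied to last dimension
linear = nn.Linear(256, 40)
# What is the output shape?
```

Input: (8, 79, 256) -> Output: (8, 79, 40)

Answer: (8, 79, 40)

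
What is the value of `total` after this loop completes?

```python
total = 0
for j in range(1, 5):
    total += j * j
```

Sum of squares 1² to 4² = 30
`total` takes the values: 0 → 1 → 5 → 14 → 30

Answer: 30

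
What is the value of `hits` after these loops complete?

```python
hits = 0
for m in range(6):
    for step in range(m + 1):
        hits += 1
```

Triangle: 1 + 2 + ... + 6
`hits` takes the values: 0 → 1 → 2 → 3 → 4 → 5 → 6 → 7 → 8 → 9 → 10 → 11 → 12 → 13 → 14 → 15 → 16 → 17 → 18 → 19 → 20 → 21

Answer: 21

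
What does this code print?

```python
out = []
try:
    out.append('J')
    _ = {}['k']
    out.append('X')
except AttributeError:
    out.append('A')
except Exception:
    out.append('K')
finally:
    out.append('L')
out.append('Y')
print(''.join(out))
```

Execution trace: 'J' (try body) → 'K' (except Exception) → 'L' (finally) → 'Y' (after the try/except). Output: JKLY

Answer: JKLY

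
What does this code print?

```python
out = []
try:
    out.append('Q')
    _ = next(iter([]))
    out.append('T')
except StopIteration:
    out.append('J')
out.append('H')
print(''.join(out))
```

Execution trace: 'Q' (try body) → 'J' (except StopIteration) → 'H' (after the try/except). Output: QJH

Answer: QJH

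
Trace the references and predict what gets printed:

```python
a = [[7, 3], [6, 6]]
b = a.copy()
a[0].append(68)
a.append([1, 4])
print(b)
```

Key concept: shallow copy with nested lists.
Step by step:
`a = [[7, 3], [6, 6]]` → a = [[7, 3], [6, 6]]
`b = a.copy()` → b = [[7, 3], [6, 6]]
`a[0].append(68)` → a = [[7, 3, 68], [6, 6]]; b = [[7, 3, 68], [6, 6]]
`a.append([1, 4])` → a = [[7, 3, 68], [6, 6], [1, 4]]
`print(b)` → prints [[7, 3, 68], [6, 6]]

Answer: [[7, 3, 68], [6, 6]]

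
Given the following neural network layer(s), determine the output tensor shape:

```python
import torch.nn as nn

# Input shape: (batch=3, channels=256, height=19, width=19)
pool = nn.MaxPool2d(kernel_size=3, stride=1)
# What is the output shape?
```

Input: (3, 256, 19, 19) -> Output: (3, 256, 17, 17)

Answer: (3, 256, 17, 17)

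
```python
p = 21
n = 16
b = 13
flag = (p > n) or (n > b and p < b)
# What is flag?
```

Trace:
`p = 21` → p = 21
`n = 16` → n = 16
`b = 13` → b = 13
`flag = (p > n) or (n > b and p < b)` → flag = True
So flag = True

Answer: True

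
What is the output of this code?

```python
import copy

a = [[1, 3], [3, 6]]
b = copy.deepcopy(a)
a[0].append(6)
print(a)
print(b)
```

Key concept: deep copy is fully independent.
Step by step:
`a = [[1, 3], [3, 6]]` → a = [[1, 3], [3, 6]]
`b = copy.deepcopy(a)` → b = [[1, 3], [3, 6]]
`a[0].append(6)` → a = [[1, 3, 6], [3, 6]]
`print(a)` → prints [[1, 3, 6], [3, 6]]
`print(b)` → prints [[1, 3], [3, 6]]

Answer:
[[1, 3, 6], [3, 6]]
[[1, 3], [3, 6]]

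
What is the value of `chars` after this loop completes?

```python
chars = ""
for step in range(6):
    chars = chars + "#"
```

Repeat '#' 6 times
`chars` takes the values: "" → "#" → "##" → "###" → "####" → "#####" → "######"

Answer: "######"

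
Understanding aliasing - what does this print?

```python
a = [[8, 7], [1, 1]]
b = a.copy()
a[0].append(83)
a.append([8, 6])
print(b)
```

Key concept: shallow copy with nested lists.
Step by step:
`a = [[8, 7], [1, 1]]` → a = [[8, 7], [1, 1]]
`b = a.copy()` → b = [[8, 7], [1, 1]]
`a[0].append(83)` → a = [[8, 7, 83], [1, 1]]; b = [[8, 7, 83], [1, 1]]
`a.append([8, 6])` → a = [[8, 7, 83], [1, 1], [8, 6]]
`print(b)` → prints [[8, 7, 83], [1, 1]]

Answer: [[8, 7, 83], [1, 1]]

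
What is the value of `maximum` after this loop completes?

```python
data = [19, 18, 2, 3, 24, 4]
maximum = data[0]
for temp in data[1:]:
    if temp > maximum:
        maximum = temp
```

Maximum of [19, 18, 2, 3, 24, 4]
`maximum` takes the values: 19 → 24

Answer: 24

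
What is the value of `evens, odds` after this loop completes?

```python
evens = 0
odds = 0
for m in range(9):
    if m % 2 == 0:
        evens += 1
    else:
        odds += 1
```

Count evens and odds in range(9)
`evens, odds` takes the values: (0, 0) → (1, 0) → (1, 1) → (2, 1) → (2, 2) → (3, 2) → (3, 3) → (4, 3) → (4, 4) → (5, 4)

Answer: 5, 4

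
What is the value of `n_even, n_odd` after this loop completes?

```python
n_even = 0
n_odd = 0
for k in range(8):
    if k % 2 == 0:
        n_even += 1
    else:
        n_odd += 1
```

Count evens and odds in range(8)
`n_even, n_odd` takes the values: (0, 0) → (1, 0) → (1, 1) → (2, 1) → (2, 2) → (3, 2) → (3, 3) → (4, 3) → (4, 4)

Answer: 4, 4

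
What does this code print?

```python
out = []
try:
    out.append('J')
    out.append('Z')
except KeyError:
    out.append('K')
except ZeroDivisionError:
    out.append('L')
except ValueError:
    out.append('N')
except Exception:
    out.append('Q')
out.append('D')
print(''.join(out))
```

Execution trace: 'J' (try body) → 'Z' (try body, no exception) → 'D' (after the try/except). Output: JZD

Answer: JZD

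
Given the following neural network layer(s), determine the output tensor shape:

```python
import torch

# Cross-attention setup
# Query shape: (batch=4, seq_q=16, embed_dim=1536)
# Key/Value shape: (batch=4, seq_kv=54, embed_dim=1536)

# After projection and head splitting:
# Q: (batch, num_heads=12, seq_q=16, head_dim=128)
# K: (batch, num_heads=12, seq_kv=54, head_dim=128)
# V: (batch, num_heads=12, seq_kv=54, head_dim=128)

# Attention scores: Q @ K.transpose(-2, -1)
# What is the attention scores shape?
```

Input: (4, 16, 1536) -> Output: (4, 12, 16, 54)

Answer: (4, 12, 16, 54)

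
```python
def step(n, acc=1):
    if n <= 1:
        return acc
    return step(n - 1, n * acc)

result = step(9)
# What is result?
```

Accumulator trace (n, acc): (9, 1) -> (8, 9) -> (7, 72) -> (6, 504) -> (5, 3024) -> (4, 15120) -> (3, 60480) -> (2, 181440) -> (1, 362880) -> return 362880

Answer: 362880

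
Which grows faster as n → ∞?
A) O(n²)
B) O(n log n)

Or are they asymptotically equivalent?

O(n²) vs O(n log n): Higher order terms dominate.

Answer: A) O(n²) grows faster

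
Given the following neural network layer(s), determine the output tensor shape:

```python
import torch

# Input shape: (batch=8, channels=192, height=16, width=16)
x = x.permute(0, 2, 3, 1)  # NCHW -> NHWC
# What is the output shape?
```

Input: (8, 192, 16, 16) -> Output: (8, 16, 16, 192)

Answer: (8, 16, 16, 192)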